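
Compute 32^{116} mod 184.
72

Using successive squaring:
Binary expansion of 116: 1110100
Powers of 32 mod 184 (each is the square of the previous):
  32^1 ≡ 32 (mod 184)
  32^2 ≡ 32² = 1024 ≡ 104 (mod 184)
  32^4 ≡ 104² = 10816 ≡ 144 (mod 184)
  32^8 ≡ 144² = 20736 ≡ 128 (mod 184)
  32^16 ≡ 128² = 16384 ≡ 8 (mod 184)
  32^32 ≡ 8² = 64 ≡ 64 (mod 184)
  32^64 ≡ 64² = 4096 ≡ 48 (mod 184)
116 = 64 + 32 + 16 + 4, so 32^116 = 32^64 × 32^32 × 32^16 × 32^4 ≡ 48 × 64 × 8 × 144 (mod 184)
Multiplying step by step:
  48 × 64 = 3072 ≡ 128 (mod 184)
  128 × 8 = 1024 ≡ 104 (mod 184)
  104 × 144 = 14976 ≡ 72 (mod 184)
Result: 32^116 ≡ 72 (mod 184)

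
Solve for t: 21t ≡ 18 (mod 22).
4

Since gcd(21, 22) = 1 divides 18, a solution exists.
Multiply both sides by the inverse of 21 mod 22:
  21^(-1) mod 22 = 21
  x ≡ 21 × 18 ≡ 378 ≡ 4 (mod 22)
Verification: 21 × 4 = 84 = 3 × 22 + 18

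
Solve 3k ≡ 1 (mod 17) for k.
6

Using Extended Euclidean Algorithm:
gcd(3, 17) = 1
Bezout coefficients: 3 × 6 + 17 × -1 = 1
So 3 × 6 ≡ 1 (mod 17)
The inverse is 6 mod 17 = 6
Verification: 3 × 6 = 18 = 1 × 17 + 1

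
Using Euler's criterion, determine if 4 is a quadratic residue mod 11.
By Euler's criterion: 4^{5} ≡ 1 (mod 11). Since this equals 1, 4 is a QR.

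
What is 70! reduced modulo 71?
By Wilson's theorem, (70)! ≡ -1 ≡ 70 (mod 71)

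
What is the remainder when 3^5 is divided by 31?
5 = 4 + 1 (binary 101). Repeated squaring mod 31: 3^1 ≡ 3; 3^2 ≡ 3² = 9 ≡ 9; 3^4 ≡ 9² = 81 ≡ 19. Multiply: 3^5 = 3^4 × 3^1 ≡ 19 × 3 (mod 31): 19 × 3 = 57 ≡ 26. So 3^5 ≡ 26 (mod 31).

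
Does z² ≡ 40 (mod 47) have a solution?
By Euler's criterion: 40^{23} ≡ 46 (mod 47). Since this equals -1 (≡ 46), 40 is not a QR.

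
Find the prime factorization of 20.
2^2 × 5

Divide by primes starting from smallest:
20 ÷ 2 = 10
10 ÷ 2 = 5
5 ÷ 5 = 1

20 = 2^2 × 5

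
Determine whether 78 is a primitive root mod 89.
p - 1 = 88 has prime divisors 2, 11. Check 78^(88/q) mod 89 for each: 78^(88/2) = 78^44 ≡ 1, 78^(88/11) = 78^8 ≡ 67 (mod 89). Since 78^44 ≡ 1 (mod 89), the order of 78 divides 44 (in fact the order is 11) ≠ 88, so it is not a primitive root.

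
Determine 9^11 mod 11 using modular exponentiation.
Using Fermat: 9^{10} ≡ 1 (mod 11). 11 ≡ 1 (mod 10). So 9^{11} ≡ 9^{1} ≡ 9 (mod 11)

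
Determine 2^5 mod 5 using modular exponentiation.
5 = 4 + 1 (binary 101). Repeated squaring mod 5: 2^1 ≡ 2; 2^2 ≡ 2² = 4 ≡ 4; 2^4 ≡ 4² = 16 ≡ 1. Multiply: 2^5 = 2^4 × 2^1 ≡ 1 × 2 (mod 5): 1 × 2 = 2 ≡ 2. So 2^5 ≡ 2 (mod 5).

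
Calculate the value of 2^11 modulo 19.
Using repeated squaring. 11 = 8 + 2 + 1 (binary 1011). Repeated squaring mod 19: 2^1 ≡ 2; 2^2 ≡ 2² = 4 ≡ 4; 2^4 ≡ 4² = 16 ≡ 16; 2^8 ≡ 16² = 256 ≡ 9. Multiply: 2^11 = 2^8 × 2^2 × 2^1 ≡ 9 × 4 × 2 (mod 19): 9 × 4 = 36 ≡ 17; 17 × 2 = 34 ≡ 15. So 2^11 ≡ 15 (mod 19).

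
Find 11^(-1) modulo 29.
8

Using Extended Euclidean Algorithm:
gcd(11, 29) = 1
Bezout coefficients: 11 × 8 + 29 × -3 = 1
So 11 × 8 ≡ 1 (mod 29)
The inverse is 8 mod 29 = 8
Verification: 11 × 8 = 88 = 3 × 29 + 1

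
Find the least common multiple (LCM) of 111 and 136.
15096

First find GCD(111, 136) using the Euclidean algorithm:
111 = 0 × 136 + 111
136 = 1 × 111 + 25
111 = 4 × 25 + 11
25 = 2 × 11 + 3
11 = 3 × 3 + 2
3 = 1 × 2 + 1
2 = 2 × 1 + 0
GCD(111, 136) = 1

LCM formula: LCM(a, b) = (a × b) / GCD(a, b)
LCM(111, 136) = (111 × 136) / 1
LCM(111, 136) = 15096 / 1
LCM(111, 136) = 15096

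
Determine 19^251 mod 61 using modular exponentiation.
Using Fermat: 19^{60} ≡ 1 (mod 61). 251 ≡ 11 (mod 60). So 19^{251} ≡ 19^{11} ≡ 39 (mod 61)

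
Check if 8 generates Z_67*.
p - 1 = 66 has prime divisors 2, 3, 11. Check 8^(66/q) mod 67 for each: 8^(66/2) = 8^33 ≡ 66, 8^(66/3) = 8^22 ≡ 1, 8^(66/11) = 8^6 ≡ 40 (mod 67). Since 8^22 ≡ 1 (mod 67), the order of 8 divides 22 (in fact the order is 22) ≠ 66, so it is not a primitive root.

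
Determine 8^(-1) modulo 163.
8^(-1) ≡ 102 (mod 163). Verification: 8 × 102 = 816 ≡ 1 (mod 163)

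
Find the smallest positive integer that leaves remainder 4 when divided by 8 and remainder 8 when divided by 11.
M = 8 × 11 = 88. M₁ = 11, y₁ ≡ 3 (mod 8). M₂ = 8, y₂ ≡ 7 (mod 11). z = 4×11×3 + 8×8×7 ≡ 52 (mod 88). The smallest positive such number is 52.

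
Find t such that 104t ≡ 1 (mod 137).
104^(-1) ≡ 83 (mod 137). Verification: 104 × 83 = 8632 ≡ 1 (mod 137)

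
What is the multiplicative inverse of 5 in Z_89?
18

Using Extended Euclidean Algorithm:
gcd(5, 89) = 1
Bezout coefficients: 5 × 18 + 89 × -1 = 1
So 5 × 18 ≡ 1 (mod 89)
The inverse is 18 mod 89 = 18
Verification: 5 × 18 = 90 = 1 × 89 + 1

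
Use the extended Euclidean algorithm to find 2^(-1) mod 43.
Extended GCD: 2(-21) + 43(1) = 1. So 2^(-1) ≡ 22 ≡ 22 (mod 43). Verify: 2 × 22 = 44 ≡ 1 (mod 43)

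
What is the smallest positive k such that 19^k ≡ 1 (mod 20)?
Powers of 19 mod 20: 19^1≡19, 19^2≡1. Order = 2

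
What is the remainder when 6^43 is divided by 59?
Using repeated squaring. 43 = 32 + 8 + 2 + 1 (binary 101011). Repeated squaring mod 59: 6^1 ≡ 6; 6^2 ≡ 6² = 36 ≡ 36; 6^4 ≡ 36² = 1296 ≡ 57; 6^8 ≡ 57² = 3249 ≡ 4; 6^16 ≡ 4² = 16 ≡ 16; 6^32 ≡ 16² = 256 ≡ 20. Multiply: 6^43 = 6^32 × 6^8 × 6^2 × 6^1 ≡ 20 × 4 × 36 × 6 (mod 59): 20 × 4 = 80 ≡ 21; 21 × 36 = 756 ≡ 48; 48 × 6 = 288 ≡ 52. So 6^43 ≡ 52 (mod 59).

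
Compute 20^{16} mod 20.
0

Using successive squaring:
Binary expansion of 16: 10000
Powers of 20 mod 20 (each is the square of the previous):
  20^1 ≡ 0 (mod 20)
  20^2 ≡ 0² = 0 ≡ 0 (mod 20)
  20^4 ≡ 0² = 0 ≡ 0 (mod 20)
  20^8 ≡ 0² = 0 ≡ 0 (mod 20)
  20^16 ≡ 0² = 0 ≡ 0 (mod 20)
16 is a power of 2, so 20^16 is the last square: ≡ 0 (mod 20)
Result: 20^16 ≡ 0 (mod 20)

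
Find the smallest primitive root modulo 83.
p - 1 = 82 has prime divisors 2, 41. h is a primitive root mod 83 iff h^(82/q) ≢ 1 (mod 83) for each such q.
h = 2: 2^41 ≡ 82, 2^2 ≡ 4 (mod 83); none is 1, so 2 has order 82 and is a primitive root.
The smallest primitive root mod 83 is g = 2.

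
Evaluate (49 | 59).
(49/59) = 49^{29} mod 59 = 1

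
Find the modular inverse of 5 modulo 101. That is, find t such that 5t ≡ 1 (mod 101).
81

Using Extended Euclidean Algorithm:
gcd(5, 101) = 1
Bezout coefficients: 5 × -20 + 101 × 1 = 1
So 5 × -20 ≡ 1 (mod 101)
The inverse is -20 mod 101 = 81
Verification: 5 × 81 = 405 = 4 × 101 + 1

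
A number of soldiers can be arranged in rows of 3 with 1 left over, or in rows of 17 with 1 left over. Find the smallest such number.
M = 3 × 17 = 51. M₁ = 17, y₁ ≡ 2 (mod 3). M₂ = 3, y₂ ≡ 6 (mod 17). t = 1×17×2 + 1×3×6 ≡ 1 (mod 51). The smallest positive such number is 1.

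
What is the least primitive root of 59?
2

A primitive root g modulo p has order p-1 = 58
Prime divisors of 58: [2, 29]
g is a primitive root iff g^(58/q) ≢ 1 (mod 59) for each prime divisor q
Testing small values:
  g = 2: 2^29 ≡ 58, 2^2 ≡ 4 (mod 59) → none is 1, primitive root!
The smallest primitive root is 2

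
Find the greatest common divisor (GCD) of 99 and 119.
1

Using the Euclidean algorithm:
99 = 0 × 119 + 99
119 = 1 × 99 + 20
99 = 4 × 20 + 19
20 = 1 × 19 + 1
19 = 19 × 1 + 0

GCD(99, 119) = 1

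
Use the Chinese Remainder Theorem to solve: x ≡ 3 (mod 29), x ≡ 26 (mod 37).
322

Using the Chinese Remainder Theorem:
M = product of moduli = 1073
For equation 1: M_1 = 37, 37 ≡ 8 (mod 29), inverse of 37 mod 29 is 11 (check: 8 × 11 = 88 ≡ 1 (mod 29))
For equation 2: M_2 = 29, 29 ≡ 29 (mod 37), inverse of 29 mod 37 is 23 (check: 29 × 23 = 667 ≡ 1 (mod 37))
Combine: x ≡ Σ r_i×M_i×(M_i⁻¹ mod m_i) = 3×37×11 + 26×29×23 = 1221 + 17342 = 18563
18563 mod 1073 = 322
x ≡ 322 (mod 1073)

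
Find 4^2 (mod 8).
2 = 2 (binary 10). Repeated squaring mod 8: 4^1 ≡ 4; 4^2 ≡ 4² = 16 ≡ 0. So 4^2 ≡ 0 (mod 8).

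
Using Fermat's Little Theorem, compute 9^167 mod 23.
By Fermat: 9^{22} ≡ 1 (mod 23). 167 = 7×22 + 13. So 9^{167} ≡ 9^{13} ≡ 12 (mod 23)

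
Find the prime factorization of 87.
3 × 29

Divide by primes starting from smallest:
87 ÷ 3 = 29
29 ÷ 29 = 1

87 = 3 × 29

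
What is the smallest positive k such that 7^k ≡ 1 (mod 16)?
Powers of 7 mod 16: 7^1≡7, 7^2≡1. Order = 2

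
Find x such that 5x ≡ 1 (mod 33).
20

Since gcd(5, 33) = 1 divides 1, a solution exists.
Multiply both sides by the inverse of 5 mod 33:
  5^(-1) mod 33 = 20
  x ≡ 20 × 1 ≡ 20 ≡ 20 (mod 33)
Verification: 5 × 20 = 100 = 3 × 33 + 1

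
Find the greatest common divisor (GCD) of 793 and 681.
1

Using the Euclidean algorithm:
793 = 1 × 681 + 112
681 = 6 × 112 + 9
112 = 12 × 9 + 4
9 = 2 × 4 + 1
4 = 4 × 1 + 0

GCD(793, 681) = 1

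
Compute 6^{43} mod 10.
6

Using successive squaring:
Binary expansion of 43: 101011
Powers of 6 mod 10 (each is the square of the previous):
  6^1 ≡ 6 (mod 10)
  6^2 ≡ 6² = 36 ≡ 6 (mod 10)
  6^4 ≡ 6² = 36 ≡ 6 (mod 10)
  6^8 ≡ 6² = 36 ≡ 6 (mod 10)
  6^16 ≡ 6² = 36 ≡ 6 (mod 10)
  6^32 ≡ 6² = 36 ≡ 6 (mod 10)
43 = 32 + 8 + 2 + 1, so 6^43 = 6^32 × 6^8 × 6^2 × 6^1 ≡ 6 × 6 × 6 × 6 (mod 10)
Multiplying step by step:
  6 × 6 = 36 ≡ 6 (mod 10)
  6 × 6 = 36 ≡ 6 (mod 10)
  6 × 6 = 36 ≡ 6 (mod 10)
Result: 6^43 ≡ 6 (mod 10)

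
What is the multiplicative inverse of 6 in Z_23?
6^(-1) ≡ 4 (mod 23). Verification: 6 × 4 = 24 ≡ 1 (mod 23)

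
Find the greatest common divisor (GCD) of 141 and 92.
1

Using the Euclidean algorithm:
141 = 1 × 92 + 49
92 = 1 × 49 + 43
49 = 1 × 43 + 6
43 = 7 × 6 + 1
6 = 6 × 1 + 0

GCD(141, 92) = 1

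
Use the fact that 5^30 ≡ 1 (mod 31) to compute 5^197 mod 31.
By Fermat: 5^{30} ≡ 1 (mod 31). 197 = 6×30 + 17. So 5^{197} ≡ 5^{17} ≡ 25 (mod 31)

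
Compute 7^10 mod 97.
10 = 8 + 2 (binary 1010). Repeated squaring mod 97: 7^1 ≡ 7; 7^2 ≡ 7² = 49 ≡ 49; 7^4 ≡ 49² = 2401 ≡ 73; 7^8 ≡ 73² = 5329 ≡ 91. Multiply: 7^10 = 7^8 × 7^2 ≡ 91 × 49 (mod 97): 91 × 49 = 4459 ≡ 94. So 7^10 ≡ 94 (mod 97).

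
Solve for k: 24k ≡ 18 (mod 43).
33

Since gcd(24, 43) = 1 divides 18, a solution exists.
Multiply both sides by the inverse of 24 mod 43:
  24^(-1) mod 43 = 9
  x ≡ 9 × 18 ≡ 162 ≡ 33 (mod 43)
Verification: 24 × 33 = 792 = 18 × 43 + 18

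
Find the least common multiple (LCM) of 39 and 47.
1833

First find GCD(39, 47) using the Euclidean algorithm:
39 = 0 × 47 + 39
47 = 1 × 39 + 8
39 = 4 × 8 + 7
8 = 1 × 7 + 1
7 = 7 × 1 + 0
GCD(39, 47) = 1

LCM formula: LCM(a, b) = (a × b) / GCD(a, b)
LCM(39, 47) = (39 × 47) / 1
LCM(39, 47) = 1833 / 1
LCM(39, 47) = 1833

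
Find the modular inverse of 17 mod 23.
17^(-1) ≡ 19 (mod 23). Verification: 17 × 19 = 323 ≡ 1 (mod 23)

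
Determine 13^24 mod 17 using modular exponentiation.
Using Fermat: 13^{16} ≡ 1 (mod 17). 24 ≡ 8 (mod 16). So 13^{24} ≡ 13^{8} ≡ 1 (mod 17)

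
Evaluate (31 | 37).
(31/37) = 31^{18} mod 37 = -1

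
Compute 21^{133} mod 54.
27

Using successive squaring:
Binary expansion of 133: 10000101
Powers of 21 mod 54 (each is the square of the previous):
  21^1 ≡ 21 (mod 54)
  21^2 ≡ 21² = 441 ≡ 9 (mod 54)
  21^4 ≡ 9² = 81 ≡ 27 (mod 54)
  21^8 ≡ 27² = 729 ≡ 27 (mod 54)
  21^16 ≡ 27² = 729 ≡ 27 (mod 54)
  21^32 ≡ 27² = 729 ≡ 27 (mod 54)
  21^64 ≡ 27² = 729 ≡ 27 (mod 54)
  21^128 ≡ 27² = 729 ≡ 27 (mod 54)
133 = 128 + 4 + 1, so 21^133 = 21^128 × 21^4 × 21^1 ≡ 27 × 27 × 21 (mod 54)
Multiplying step by step:
  27 × 27 = 729 ≡ 27 (mod 54)
  27 × 21 = 567 ≡ 27 (mod 54)
Result: 21^133 ≡ 27 (mod 54)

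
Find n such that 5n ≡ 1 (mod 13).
5^(-1) ≡ 8 (mod 13). Verification: 5 × 8 = 40 ≡ 1 (mod 13)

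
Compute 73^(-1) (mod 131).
73^(-1) ≡ 70 (mod 131). Verification: 73 × 70 = 5110 ≡ 1 (mod 131)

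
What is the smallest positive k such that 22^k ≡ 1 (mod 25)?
Powers of 22 mod 25: 22^1≡22, 22^2≡9, 22^3≡23, 22^4≡6, 22^5≡7, 22^6≡4, 22^7≡13, 22^8≡11, 22^9≡17, 22^10≡24, 22^11≡3, 22^12≡16, 22^13≡2, 22^14≡19, 22^15≡18, 22^16≡21, 22^17≡12, 22^18≡14, 22^19≡8, 22^20≡1. Order = 20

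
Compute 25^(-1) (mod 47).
25^(-1) ≡ 32 (mod 47). Verification: 25 × 32 = 800 ≡ 1 (mod 47)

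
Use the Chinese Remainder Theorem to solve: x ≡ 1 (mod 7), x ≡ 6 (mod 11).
M = 7 × 11 = 77. M₁ = 11, y₁ ≡ 2 (mod 7). M₂ = 7, y₂ ≡ 8 (mod 11). x = 1×11×2 + 6×7×8 ≡ 50 (mod 77)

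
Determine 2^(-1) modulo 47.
2^(-1) ≡ 24 (mod 47). Verification: 2 × 24 = 48 ≡ 1 (mod 47)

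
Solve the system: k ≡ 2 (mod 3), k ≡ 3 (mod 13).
M = 3 × 13 = 39. M₁ = 13, y₁ ≡ 1 (mod 3). M₂ = 3, y₂ ≡ 9 (mod 13). k = 2×13×1 + 3×3×9 ≡ 29 (mod 39)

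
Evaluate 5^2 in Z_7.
2 = 2 (binary 10). Repeated squaring mod 7: 5^1 ≡ 5; 5^2 ≡ 5² = 25 ≡ 4. So 5^2 ≡ 4 (mod 7).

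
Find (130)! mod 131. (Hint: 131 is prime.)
By Wilson's theorem, (130)! ≡ -1 ≡ 130 (mod 131)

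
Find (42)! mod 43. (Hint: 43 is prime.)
By Wilson's theorem, (42)! ≡ -1 ≡ 42 (mod 43)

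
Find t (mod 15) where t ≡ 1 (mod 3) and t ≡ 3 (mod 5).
M = 3 × 5 = 15. M₁ = 5, y₁ ≡ 2 (mod 3). M₂ = 3, y₂ ≡ 2 (mod 5). t = 1×5×2 + 3×3×2 ≡ 13 (mod 15)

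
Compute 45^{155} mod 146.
117

Using successive squaring:
Binary expansion of 155: 10011011
Powers of 45 mod 146 (each is the square of the previous):
  45^1 ≡ 45 (mod 146)
  45^2 ≡ 45² = 2025 ≡ 127 (mod 146)
  45^4 ≡ 127² = 16129 ≡ 69 (mod 146)
  45^8 ≡ 69² = 4761 ≡ 89 (mod 146)
  45^16 ≡ 89² = 7921 ≡ 37 (mod 146)
  45^32 ≡ 37² = 1369 ≡ 55 (mod 146)
  45^64 ≡ 55² = 3025 ≡ 105 (mod 146)
  45^128 ≡ 105² = 11025 ≡ 75 (mod 146)
155 = 128 + 16 + 8 + 2 + 1, so 45^155 = 45^128 × 45^16 × 45^8 × 45^2 × 45^1 ≡ 75 × 37 × 89 × 127 × 45 (mod 146)
Multiplying step by step:
  75 × 37 = 2775 ≡ 1 (mod 146)
  1 × 89 = 89 ≡ 89 (mod 146)
  89 × 127 = 11303 ≡ 61 (mod 146)
  61 × 45 = 2745 ≡ 117 (mod 146)
Result: 45^155 ≡ 117 (mod 146)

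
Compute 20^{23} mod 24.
8

Using successive squaring:
Binary expansion of 23: 10111
Powers of 20 mod 24 (each is the square of the previous):
  20^1 ≡ 20 (mod 24)
  20^2 ≡ 20² = 400 ≡ 16 (mod 24)
  20^4 ≡ 16² = 256 ≡ 16 (mod 24)
  20^8 ≡ 16² = 256 ≡ 16 (mod 24)
  20^16 ≡ 16² = 256 ≡ 16 (mod 24)
23 = 16 + 4 + 2 + 1, so 20^23 = 20^16 × 20^4 × 20^2 × 20^1 ≡ 16 × 16 × 16 × 20 (mod 24)
Multiplying step by step:
  16 × 16 = 256 ≡ 16 (mod 24)
  16 × 16 = 256 ≡ 16 (mod 24)
  16 × 20 = 320 ≡ 8 (mod 24)
Result: 20^23 ≡ 8 (mod 24)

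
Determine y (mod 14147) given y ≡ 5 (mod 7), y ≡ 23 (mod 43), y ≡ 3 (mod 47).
2259

Using the Chinese Remainder Theorem:
M = product of moduli = 14147
For equation 1: M_1 = 2021, 2021 ≡ 5 (mod 7), inverse of 2021 mod 7 is 3 (check: 5 × 3 = 15 ≡ 1 (mod 7))
For equation 2: M_2 = 329, 329 ≡ 28 (mod 43), inverse of 329 mod 43 is 20 (check: 28 × 20 = 560 ≡ 1 (mod 43))
For equation 3: M_3 = 301, 301 ≡ 19 (mod 47), inverse of 301 mod 47 is 5 (check: 19 × 5 = 95 ≡ 1 (mod 47))
Combine: y ≡ Σ r_i×M_i×(M_i⁻¹ mod m_i) = 5×2021×3 + 23×329×20 + 3×301×5 = 30315 + 151340 + 4515 = 186170
186170 mod 14147 = 2259
y ≡ 2259 (mod 14147)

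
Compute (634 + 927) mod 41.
3

(634 + 927) = 1561
1561 mod 41 = 3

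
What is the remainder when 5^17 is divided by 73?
Using repeated squaring. 17 = 16 + 1 (binary 10001). Repeated squaring mod 73: 5^1 ≡ 5; 5^2 ≡ 5² = 25 ≡ 25; 5^4 ≡ 25² = 625 ≡ 41; 5^8 ≡ 41² = 1681 ≡ 2; 5^16 ≡ 2² = 4 ≡ 4. Multiply: 5^17 = 5^16 × 5^1 ≡ 4 × 5 (mod 73): 4 × 5 = 20 ≡ 20. So 5^17 ≡ 20 (mod 73).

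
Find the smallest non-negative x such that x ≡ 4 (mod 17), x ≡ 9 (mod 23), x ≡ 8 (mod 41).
14522

Using the Chinese Remainder Theorem:
M = product of moduli = 16031
For equation 1: M_1 = 943, 943 ≡ 8 (mod 17), inverse of 943 mod 17 is 15 (check: 8 × 15 = 120 ≡ 1 (mod 17))
For equation 2: M_2 = 697, 697 ≡ 7 (mod 23), inverse of 697 mod 23 is 10 (check: 7 × 10 = 70 ≡ 1 (mod 23))
For equation 3: M_3 = 391, 391 ≡ 22 (mod 41), inverse of 391 mod 41 is 28 (check: 22 × 28 = 616 ≡ 1 (mod 41))
Combine: x ≡ Σ r_i×M_i×(M_i⁻¹ mod m_i) = 4×943×15 + 9×697×10 + 8×391×28 = 56580 + 62730 + 87584 = 206894
206894 mod 16031 = 14522
x ≡ 14522 (mod 16031)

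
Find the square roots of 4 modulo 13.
The square roots of 4 mod 13 are 11 and 2. Verify: 11² = 121 ≡ 4 (mod 13)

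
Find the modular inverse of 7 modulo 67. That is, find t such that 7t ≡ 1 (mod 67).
48

Using Extended Euclidean Algorithm:
gcd(7, 67) = 1
Bezout coefficients: 7 × -19 + 67 × 2 = 1
So 7 × -19 ≡ 1 (mod 67)
The inverse is -19 mod 67 = 48
Verification: 7 × 48 = 336 = 5 × 67 + 1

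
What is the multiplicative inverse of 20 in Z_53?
20^(-1) ≡ 8 (mod 53). Verification: 20 × 8 = 160 ≡ 1 (mod 53)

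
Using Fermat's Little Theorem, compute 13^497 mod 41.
By Fermat: 13^{40} ≡ 1 (mod 41). 497 ≡ 17 (mod 40). So 13^{497} ≡ 13^{17} ≡ 29 (mod 41)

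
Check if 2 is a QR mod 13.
By Euler's criterion: 2^{6} ≡ 12 (mod 13). Since this equals -1 (≡ 12), 2 is not a QR.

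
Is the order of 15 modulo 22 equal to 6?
No, the actual order is 5, not 6.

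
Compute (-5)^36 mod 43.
Using repeated squaring. (-5) ≡ 38 (mod 43). 36 = 32 + 4 (binary 100100). Repeated squaring mod 43: 38^1 ≡ 38; 38^2 ≡ 38² = 1444 ≡ 25; 38^4 ≡ 25² = 625 ≡ 23; 38^8 ≡ 23² = 529 ≡ 13; 38^16 ≡ 13² = 169 ≡ 40; 38^32 ≡ 40² = 1600 ≡ 9. Multiply: (-5)^36 ≡ 38^32 × 38^4 ≡ 9 × 23 (mod 43): 9 × 23 = 207 ≡ 35. So (-5)^36 ≡ 35 (mod 43).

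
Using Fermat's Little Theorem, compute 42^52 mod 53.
By Fermat's Little Theorem, 42^{52} ≡ 1 (mod 53) since 53 is prime and gcd(42, 53) = 1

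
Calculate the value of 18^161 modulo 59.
Using Fermat: 18^{58} ≡ 1 (mod 59). 161 ≡ 45 (mod 58). So 18^{161} ≡ 18^{45} ≡ 56 (mod 59)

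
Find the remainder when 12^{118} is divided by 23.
By Fermat: 12^{22} ≡ 1 (mod 23). 118 = 5×22 + 8. So 12^{118} ≡ 12^{8} ≡ 8 (mod 23)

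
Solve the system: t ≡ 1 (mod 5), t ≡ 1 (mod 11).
M = 5 × 11 = 55. M₁ = 11, y₁ ≡ 1 (mod 5). M₂ = 5, y₂ ≡ 9 (mod 11). t = 1×11×1 + 1×5×9 ≡ 1 (mod 55)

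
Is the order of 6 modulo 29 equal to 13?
No, the actual order is 14, not 13.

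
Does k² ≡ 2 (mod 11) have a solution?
By Euler's criterion: 2^{5} ≡ 10 (mod 11). Since this equals -1 (≡ 10), 2 is not a QR.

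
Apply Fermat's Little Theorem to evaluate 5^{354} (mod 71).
57

By Fermat's Little Theorem, a^(p-1) ≡ 1 (mod p) for prime p and gcd(a, p) = 1
Here p = 71, so 5^70 ≡ 1 (mod 71)
We can reduce the exponent: 354 mod 70 = 4
So 5^354 ≡ 5^4 (mod 71)
Computing: 5^4 mod 71 = 57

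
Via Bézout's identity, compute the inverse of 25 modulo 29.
Extended GCD: 25(7) + 29(-6) = 1. So 25^(-1) ≡ 7 ≡ 7 (mod 29). Verify: 25 × 7 = 175 ≡ 1 (mod 29)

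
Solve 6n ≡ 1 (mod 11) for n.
2

Using Extended Euclidean Algorithm:
gcd(6, 11) = 1
Bezout coefficients: 6 × 2 + 11 × -1 = 1
So 6 × 2 ≡ 1 (mod 11)
The inverse is 2 mod 11 = 2
Verification: 6 × 2 = 12 = 1 × 11 + 1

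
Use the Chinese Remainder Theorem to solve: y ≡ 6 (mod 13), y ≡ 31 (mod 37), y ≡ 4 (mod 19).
3139

Using the Chinese Remainder Theorem:
M = product of moduli = 9139
For equation 1: M_1 = 703, 703 ≡ 1 (mod 13), inverse of 703 mod 13 is 1 (check: 1 × 1 = 1 ≡ 1 (mod 13))
For equation 2: M_2 = 247, 247 ≡ 25 (mod 37), inverse of 247 mod 37 is 3 (check: 25 × 3 = 75 ≡ 1 (mod 37))
For equation 3: M_3 = 481, 481 ≡ 6 (mod 19), inverse of 481 mod 19 is 16 (check: 6 × 16 = 96 ≡ 1 (mod 19))
Combine: y ≡ Σ r_i×M_i×(M_i⁻¹ mod m_i) = 6×703×1 + 31×247×3 + 4×481×16 = 4218 + 22971 + 30784 = 57973
57973 mod 9139 = 3139
y ≡ 3139 (mod 9139)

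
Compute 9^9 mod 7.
9 ≡ 2 (mod 7). 9 = 8 + 1 (binary 1001). Repeated squaring mod 7: 2^1 ≡ 2; 2^2 ≡ 2² = 4 ≡ 4; 2^4 ≡ 4² = 16 ≡ 2; 2^8 ≡ 2² = 4 ≡ 4. Multiply: 9^9 ≡ 2^8 × 2^1 ≡ 4 × 2 (mod 7): 4 × 2 = 8 ≡ 1. So 9^9 ≡ 1 (mod 7).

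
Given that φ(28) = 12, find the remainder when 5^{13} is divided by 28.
By Euler: 5^{12} ≡ 1 (mod 28) since gcd(5, 28) = 1. 13 = 1×12 + 1. So 5^{13} ≡ 5^{1} ≡ 5 (mod 28)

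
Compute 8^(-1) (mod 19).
12

Using Extended Euclidean Algorithm:
gcd(8, 19) = 1
Bezout coefficients: 8 × -7 + 19 × 3 = 1
So 8 × -7 ≡ 1 (mod 19)
The inverse is -7 mod 19 = 12
Verification: 8 × 12 = 96 = 5 × 19 + 1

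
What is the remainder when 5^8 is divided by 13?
8 = 8 (binary 1000). Repeated squaring mod 13: 5^1 ≡ 5; 5^2 ≡ 5² = 25 ≡ 12; 5^4 ≡ 12² = 144 ≡ 1; 5^8 ≡ 1² = 1 ≡ 1. So 5^8 ≡ 1 (mod 13).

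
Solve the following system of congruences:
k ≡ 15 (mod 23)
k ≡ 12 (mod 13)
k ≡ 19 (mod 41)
10802

Using the Chinese Remainder Theorem:
M = product of moduli = 12259
For equation 1: M_1 = 533, 533 ≡ 4 (mod 23), inverse of 533 mod 23 is 6 (check: 4 × 6 = 24 ≡ 1 (mod 23))
For equation 2: M_2 = 943, 943 ≡ 7 (mod 13), inverse of 943 mod 13 is 2 (check: 7 × 2 = 14 ≡ 1 (mod 13))
For equation 3: M_3 = 299, 299 ≡ 12 (mod 41), inverse of 299 mod 41 is 24 (check: 12 × 24 = 288 ≡ 1 (mod 41))
Combine: k ≡ Σ r_i×M_i×(M_i⁻¹ mod m_i) = 15×533×6 + 12×943×2 + 19×299×24 = 47970 + 22632 + 136344 = 206946
206946 mod 12259 = 10802
k ≡ 10802 (mod 12259)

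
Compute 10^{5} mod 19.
3

Using successive squaring:
Binary expansion of 5: 101
Powers of 10 mod 19 (each is the square of the previous):
  10^1 ≡ 10 (mod 19)
  10^2 ≡ 10² = 100 ≡ 5 (mod 19)
  10^4 ≡ 5² = 25 ≡ 6 (mod 19)
5 = 4 + 1, so 10^5 = 10^4 × 10^1 ≡ 6 × 10 (mod 19)
Multiplying step by step:
  6 × 10 = 60 ≡ 3 (mod 19)
Result: 10^5 ≡ 3 (mod 19)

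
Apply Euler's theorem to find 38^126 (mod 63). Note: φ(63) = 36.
By Euler: 38^{36} ≡ 1 (mod 63) since gcd(38, 63) = 1. 126 = 3×36 + 18. So 38^{126} ≡ 38^{18} ≡ 1 (mod 63)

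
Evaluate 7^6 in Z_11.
6 = 4 + 2 (binary 110). Repeated squaring mod 11: 7^1 ≡ 7; 7^2 ≡ 7² = 49 ≡ 5; 7^4 ≡ 5² = 25 ≡ 3. Multiply: 7^6 = 7^4 × 7^2 ≡ 3 × 5 (mod 11): 3 × 5 = 15 ≡ 4. So 7^6 ≡ 4 (mod 11).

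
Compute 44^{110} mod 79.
72

Using successive squaring:
Binary expansion of 110: 1101110
Powers of 44 mod 79 (each is the square of the previous):
  44^1 ≡ 44 (mod 79)
  44^2 ≡ 44² = 1936 ≡ 40 (mod 79)
  44^4 ≡ 40² = 1600 ≡ 20 (mod 79)
  44^8 ≡ 20² = 400 ≡ 5 (mod 79)
  44^16 ≡ 5² = 25 ≡ 25 (mod 79)
  44^32 ≡ 25² = 625 ≡ 72 (mod 79)
  44^64 ≡ 72² = 5184 ≡ 49 (mod 79)
110 = 64 + 32 + 8 + 4 + 2, so 44^110 = 44^64 × 44^32 × 44^8 × 44^4 × 44^2 ≡ 49 × 72 × 5 × 20 × 40 (mod 79)
Multiplying step by step:
  49 × 72 = 3528 ≡ 52 (mod 79)
  52 × 5 = 260 ≡ 23 (mod 79)
  23 × 20 = 460 ≡ 65 (mod 79)
  65 × 40 = 2600 ≡ 72 (mod 79)
Result: 44^110 ≡ 72 (mod 79)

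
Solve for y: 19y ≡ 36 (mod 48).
12

Since gcd(19, 48) = 1 divides 36, a solution exists.
Multiply both sides by the inverse of 19 mod 48:
  19^(-1) mod 48 = 43
  x ≡ 43 × 36 ≡ 1548 ≡ 12 (mod 48)
Verification: 19 × 12 = 228 = 4 × 48 + 36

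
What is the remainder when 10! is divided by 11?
By Wilson's theorem, (10)! ≡ -1 ≡ 10 (mod 11)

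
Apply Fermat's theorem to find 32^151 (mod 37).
By Fermat: 32^{36} ≡ 1 (mod 37). 151 = 4×36 + 7. So 32^{151} ≡ 32^{7} ≡ 19 (mod 37)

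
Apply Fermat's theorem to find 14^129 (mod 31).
By Fermat: 14^{30} ≡ 1 (mod 31). 129 = 4×30 + 9. So 14^{129} ≡ 14^{9} ≡ 4 (mod 31)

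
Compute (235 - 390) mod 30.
25

(235 - 390) = -155
-155 mod 30 = 25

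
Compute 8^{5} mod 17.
9

Using successive squaring:
Binary expansion of 5: 101
Powers of 8 mod 17 (each is the square of the previous):
  8^1 ≡ 8 (mod 17)
  8^2 ≡ 8² = 64 ≡ 13 (mod 17)
  8^4 ≡ 13² = 169 ≡ 16 (mod 17)
5 = 4 + 1, so 8^5 = 8^4 × 8^1 ≡ 16 × 8 (mod 17)
Multiplying step by step:
  16 × 8 = 128 ≡ 9 (mod 17)
Result: 8^5 ≡ 9 (mod 17)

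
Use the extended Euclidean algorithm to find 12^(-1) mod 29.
Extended GCD: 12(-12) + 29(5) = 1. So 12^(-1) ≡ 17 ≡ 17 (mod 29). Verify: 12 × 17 = 204 ≡ 1 (mod 29)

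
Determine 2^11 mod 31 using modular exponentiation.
Using repeated squaring. 11 = 8 + 2 + 1 (binary 1011). Repeated squaring mod 31: 2^1 ≡ 2; 2^2 ≡ 2² = 4 ≡ 4; 2^4 ≡ 4² = 16 ≡ 16; 2^8 ≡ 16² = 256 ≡ 8. Multiply: 2^11 = 2^8 × 2^2 × 2^1 ≡ 8 × 4 × 2 (mod 31): 8 × 4 = 32 ≡ 1; 1 × 2 = 2 ≡ 2. So 2^11 ≡ 2 (mod 31).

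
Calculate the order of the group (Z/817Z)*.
756

Prime factorization: 817 = 19 × 43
Using the formula φ(n) = n × Π(1 - 1/p) for each prime factor p:
φ(817) = 817 × (1 - 1/19) × (1 - 1/43)
φ(817) = 756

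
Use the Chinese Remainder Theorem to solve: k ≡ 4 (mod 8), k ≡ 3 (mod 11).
M = 8 × 11 = 88. M₁ = 11, y₁ ≡ 3 (mod 8). M₂ = 8, y₂ ≡ 7 (mod 11). k = 4×11×3 + 3×8×7 ≡ 36 (mod 88)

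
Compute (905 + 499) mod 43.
28

(905 + 499) = 1404
1404 mod 43 = 28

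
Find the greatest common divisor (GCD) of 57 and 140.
1

Using the Euclidean algorithm:
57 = 0 × 140 + 57
140 = 2 × 57 + 26
57 = 2 × 26 + 5
26 = 5 × 5 + 1
5 = 5 × 1 + 0

GCD(57, 140) = 1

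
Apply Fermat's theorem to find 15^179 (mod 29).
By Fermat: 15^{28} ≡ 1 (mod 29). 179 = 6×28 + 11. So 15^{179} ≡ 15^{11} ≡ 21 (mod 29)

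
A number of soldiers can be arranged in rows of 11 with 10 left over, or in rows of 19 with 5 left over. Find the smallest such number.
M = 11 × 19 = 209. M₁ = 19, y₁ ≡ 7 (mod 11). M₂ = 11, y₂ ≡ 7 (mod 19). n = 10×19×7 + 5×11×7 ≡ 43 (mod 209). The smallest positive such number is 43.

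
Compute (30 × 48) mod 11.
10

(30 × 48) = 1440
1440 mod 11 = 10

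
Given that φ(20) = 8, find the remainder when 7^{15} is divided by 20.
By Euler: 7^{8} ≡ 1 (mod 20) since gcd(7, 20) = 1. 15 = 1×8 + 7. So 7^{15} ≡ 7^{7} ≡ 3 (mod 20)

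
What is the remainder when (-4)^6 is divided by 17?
(-4) ≡ 13 (mod 17). 6 = 4 + 2 (binary 110). Repeated squaring mod 17: 13^1 ≡ 13; 13^2 ≡ 13² = 169 ≡ 16; 13^4 ≡ 16² = 256 ≡ 1. Multiply: (-4)^6 ≡ 13^4 × 13^2 ≡ 1 × 16 (mod 17): 1 × 16 = 16 ≡ 16. So (-4)^6 ≡ 16 (mod 17).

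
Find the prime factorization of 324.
2^2 × 3^4

Divide by primes starting from smallest:
324 ÷ 2 = 162
162 ÷ 2 = 81
81 ÷ 3 = 27
27 ÷ 3 = 9
9 ÷ 3 = 3
3 ÷ 3 = 1

324 = 2^2 × 3^4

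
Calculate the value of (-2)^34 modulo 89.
Using repeated squaring. (-2) ≡ 87 (mod 89). 34 = 32 + 2 (binary 100010). Repeated squaring mod 89: 87^1 ≡ 87; 87^2 ≡ 87² = 7569 ≡ 4; 87^4 ≡ 4² = 16 ≡ 16; 87^8 ≡ 16² = 256 ≡ 78; 87^16 ≡ 78² = 6084 ≡ 32; 87^32 ≡ 32² = 1024 ≡ 45. Multiply: (-2)^34 ≡ 87^32 × 87^2 ≡ 45 × 4 (mod 89): 45 × 4 = 180 ≡ 2. So (-2)^34 ≡ 2 (mod 89).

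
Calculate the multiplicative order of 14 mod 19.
Powers of 14 mod 19: 14^1≡14, 14^2≡6, 14^3≡8, 14^4≡17, 14^5≡10, 14^6≡7, 14^7≡3, 14^8≡4, 14^9≡18, 14^10≡5, 14^11≡13, 14^12≡11, 14^13≡2, 14^14≡9, 14^15≡12, 14^16≡16, 14^17≡15, 14^18≡1. Order = 18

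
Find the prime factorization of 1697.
1697

Divide by primes starting from smallest:
1697 ÷ 1697 = 1

1697 = 1697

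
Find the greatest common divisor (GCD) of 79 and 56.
1

Using the Euclidean algorithm:
79 = 1 × 56 + 23
56 = 2 × 23 + 10
23 = 2 × 10 + 3
10 = 3 × 3 + 1
3 = 3 × 1 + 0

GCD(79, 56) = 1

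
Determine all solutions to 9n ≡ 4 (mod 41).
5

Since gcd(9, 41) = 1 divides 4, a solution exists.
Multiply both sides by the inverse of 9 mod 41:
  9^(-1) mod 41 = 32
  x ≡ 32 × 4 ≡ 128 ≡ 5 (mod 41)
Verification: 9 × 5 = 45 = 1 × 41 + 4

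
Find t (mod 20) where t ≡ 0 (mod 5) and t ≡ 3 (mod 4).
M = 5 × 4 = 20. M₁ = 4, y₁ ≡ 4 (mod 5). M₂ = 5, y₂ ≡ 1 (mod 4). t = 0×4×4 + 3×5×1 ≡ 15 (mod 20)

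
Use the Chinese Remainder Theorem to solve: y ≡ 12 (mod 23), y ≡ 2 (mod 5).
12

Using the Chinese Remainder Theorem:
M = product of moduli = 115
For equation 1: M_1 = 5, 5 ≡ 5 (mod 23), inverse of 5 mod 23 is 14 (check: 5 × 14 = 70 ≡ 1 (mod 23))
For equation 2: M_2 = 23, 23 ≡ 3 (mod 5), inverse of 23 mod 5 is 2 (check: 3 × 2 = 6 ≡ 1 (mod 5))
Combine: y ≡ Σ r_i×M_i×(M_i⁻¹ mod m_i) = 12×5×14 + 2×23×2 = 840 + 92 = 932
932 mod 115 = 12
y ≡ 12 (mod 115)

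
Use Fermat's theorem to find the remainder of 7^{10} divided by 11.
1

By Fermat's Little Theorem, a^(p-1) ≡ 1 (mod p) for prime p and gcd(a, p) = 1
Here p = 11, so 7^10 ≡ 1 (mod 11)
We can reduce the exponent: 10 mod 10 = 0
So 7^10 ≡ 7^0 (mod 11)
Computing: 7^0 mod 11 = 1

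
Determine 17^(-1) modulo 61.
17^(-1) ≡ 18 (mod 61). Verification: 17 × 18 = 306 ≡ 1 (mod 61)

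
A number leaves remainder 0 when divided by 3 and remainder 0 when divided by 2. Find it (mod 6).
M = 3 × 2 = 6. M₁ = 2, y₁ ≡ 2 (mod 3). M₂ = 3, y₂ ≡ 1 (mod 2). x = 0×2×2 + 0×3×1 ≡ 0 (mod 6)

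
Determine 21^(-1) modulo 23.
21^(-1) ≡ 11 (mod 23). Verification: 21 × 11 = 231 ≡ 1 (mod 23)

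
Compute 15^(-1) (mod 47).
15^(-1) ≡ 22 (mod 47). Verification: 15 × 22 = 330 ≡ 1 (mod 47)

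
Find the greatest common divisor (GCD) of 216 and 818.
2

Using the Euclidean algorithm:
216 = 0 × 818 + 216
818 = 3 × 216 + 170
216 = 1 × 170 + 46
170 = 3 × 46 + 32
46 = 1 × 32 + 14
32 = 2 × 14 + 4
14 = 3 × 4 + 2
4 = 2 × 2 + 0

GCD(216, 818) = 2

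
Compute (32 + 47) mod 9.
7

(32 + 47) = 79
79 mod 9 = 7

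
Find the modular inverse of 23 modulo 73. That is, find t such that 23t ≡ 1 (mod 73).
54

Using Extended Euclidean Algorithm:
gcd(23, 73) = 1
Bezout coefficients: 23 × -19 + 73 × 6 = 1
So 23 × -19 ≡ 1 (mod 73)
The inverse is -19 mod 73 = 54
Verification: 23 × 54 = 1242 = 17 × 73 + 1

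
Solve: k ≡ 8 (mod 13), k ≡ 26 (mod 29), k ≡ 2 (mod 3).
M = 13 × 29 × 3 = 1131. M₁ = 87, y₁ ≡ 3 (mod 13). M₂ = 39, y₂ ≡ 3 (mod 29). M₃ = 377, y₃ ≡ 2 (mod 3). k = 8×87×3 + 26×39×3 + 2×377×2 ≡ 983 (mod 1131)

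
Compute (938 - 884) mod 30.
24

(938 - 884) = 54
54 mod 30 = 24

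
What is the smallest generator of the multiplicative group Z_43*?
p - 1 = 42 has prime divisors 2, 3, 7. h is a primitive root mod 43 iff h^(42/q) ≢ 1 (mod 43) for each such q.
h = 2: 2^21 ≡ 42, 2^14 ≡ 1, 2^6 ≡ 21 (mod 43); 2^14 ≡ 1, so not a primitive root.
h = 3: 3^21 ≡ 42, 3^14 ≡ 36, 3^6 ≡ 41 (mod 43); none is 1, so 3 has order 42 and is a primitive root.
The smallest primitive root mod 43 is g = 3.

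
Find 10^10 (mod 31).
10 = 8 + 2 (binary 1010). Repeated squaring mod 31: 10^1 ≡ 10; 10^2 ≡ 10² = 100 ≡ 7; 10^4 ≡ 7² = 49 ≡ 18; 10^8 ≡ 18² = 324 ≡ 14. Multiply: 10^10 = 10^8 × 10^2 ≡ 14 × 7 (mod 31): 14 × 7 = 98 ≡ 5. So 10^10 ≡ 5 (mod 31).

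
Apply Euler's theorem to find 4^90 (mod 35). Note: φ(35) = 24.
By Euler: 4^{24} ≡ 1 (mod 35) since gcd(4, 35) = 1. 90 = 3×24 + 18. So 4^{90} ≡ 4^{18} ≡ 1 (mod 35)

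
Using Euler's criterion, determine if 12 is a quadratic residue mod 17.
By Euler's criterion: 12^{8} ≡ 16 (mod 17). Since this equals -1 (≡ 16), 12 is not a QR.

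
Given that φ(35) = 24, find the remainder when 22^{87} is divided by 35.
By Euler: 22^{24} ≡ 1 (mod 35) since gcd(22, 35) = 1. 87 = 3×24 + 15. So 22^{87} ≡ 22^{15} ≡ 8 (mod 35)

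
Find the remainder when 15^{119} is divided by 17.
By Fermat: 15^{16} ≡ 1 (mod 17). 119 = 7×16 + 7. So 15^{119} ≡ 15^{7} ≡ 8 (mod 17)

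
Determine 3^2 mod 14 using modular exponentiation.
2 = 2 (binary 10). Repeated squaring mod 14: 3^1 ≡ 3; 3^2 ≡ 3² = 9 ≡ 9. So 3^2 ≡ 9 (mod 14).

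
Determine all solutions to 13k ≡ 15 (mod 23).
10

Since gcd(13, 23) = 1 divides 15, a solution exists.
Multiply both sides by the inverse of 13 mod 23:
  13^(-1) mod 23 = 16
  x ≡ 16 × 15 ≡ 240 ≡ 10 (mod 23)
Verification: 13 × 10 = 130 = 5 × 23 + 15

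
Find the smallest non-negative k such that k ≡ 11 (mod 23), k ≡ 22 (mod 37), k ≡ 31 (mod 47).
9901

Using the Chinese Remainder Theorem:
M = product of moduli = 39997
For equation 1: M_1 = 1739, 1739 ≡ 14 (mod 23), inverse of 1739 mod 23 is 5 (check: 14 × 5 = 70 ≡ 1 (mod 23))
For equation 2: M_2 = 1081, 1081 ≡ 8 (mod 37), inverse of 1081 mod 37 is 14 (check: 8 × 14 = 112 ≡ 1 (mod 37))
For equation 3: M_3 = 851, 851 ≡ 5 (mod 47), inverse of 851 mod 47 is 19 (check: 5 × 19 = 95 ≡ 1 (mod 47))
Combine: k ≡ Σ r_i×M_i×(M_i⁻¹ mod m_i) = 11×1739×5 + 22×1081×14 + 31×851×19 = 95645 + 332948 + 501239 = 929832
929832 mod 39997 = 9901
k ≡ 9901 (mod 39997)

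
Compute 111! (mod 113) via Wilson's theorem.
(112)! = (111)! × (112) ≡ -1 (mod 113). So (111)! ≡ -1 × (112)^(-1) ≡ (-1)×(-1) = 1 (mod 113)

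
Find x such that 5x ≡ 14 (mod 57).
37

Since gcd(5, 57) = 1 divides 14, a solution exists.
Multiply both sides by the inverse of 5 mod 57:
  5^(-1) mod 57 = 23
  x ≡ 23 × 14 ≡ 322 ≡ 37 (mod 57)
Verification: 5 × 37 = 185 = 3 × 57 + 14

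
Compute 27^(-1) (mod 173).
27^(-1) ≡ 141 (mod 173). Verification: 27 × 141 = 3807 ≡ 1 (mod 173)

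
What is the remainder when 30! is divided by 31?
By Wilson's theorem, (30)! ≡ -1 ≡ 30 (mod 31)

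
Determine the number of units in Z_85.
64

Prime factorization: 85 = 5 × 17
Using the formula φ(n) = n × Π(1 - 1/p) for each prime factor p:
φ(85) = 85 × (1 - 1/5) × (1 - 1/17)
φ(85) = 64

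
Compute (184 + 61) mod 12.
5

(184 + 61) = 245
245 mod 12 = 5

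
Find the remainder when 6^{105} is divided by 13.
By Fermat: 6^{12} ≡ 1 (mod 13). 105 = 8×12 + 9. So 6^{105} ≡ 6^{9} ≡ 5 (mod 13)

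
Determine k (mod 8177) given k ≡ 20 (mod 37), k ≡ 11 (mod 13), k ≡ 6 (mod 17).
5718

Using the Chinese Remainder Theorem:
M = product of moduli = 8177
For equation 1: M_1 = 221, 221 ≡ 36 (mod 37), inverse of 221 mod 37 is 36 (check: 36 × 36 = 1296 ≡ 1 (mod 37))
For equation 2: M_2 = 629, 629 ≡ 5 (mod 13), inverse of 629 mod 13 is 8 (check: 5 × 8 = 40 ≡ 1 (mod 13))
For equation 3: M_3 = 481, 481 ≡ 5 (mod 17), inverse of 481 mod 17 is 7 (check: 5 × 7 = 35 ≡ 1 (mod 17))
Combine: k ≡ Σ r_i×M_i×(M_i⁻¹ mod m_i) = 20×221×36 + 11×629×8 + 6×481×7 = 159120 + 55352 + 20202 = 234674
234674 mod 8177 = 5718
k ≡ 5718 (mod 8177)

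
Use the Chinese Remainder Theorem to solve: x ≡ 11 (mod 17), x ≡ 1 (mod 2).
11

Using the Chinese Remainder Theorem:
M = product of moduli = 34
For equation 1: M_1 = 2, 2 ≡ 2 (mod 17), inverse of 2 mod 17 is 9 (check: 2 × 9 = 18 ≡ 1 (mod 17))
For equation 2: M_2 = 17, 17 ≡ 1 (mod 2), inverse of 17 mod 2 is 1 (check: 1 × 1 = 1 ≡ 1 (mod 2))
Combine: x ≡ Σ r_i×M_i×(M_i⁻¹ mod m_i) = 11×2×9 + 1×17×1 = 198 + 17 = 215
215 mod 34 = 11
x ≡ 11 (mod 34)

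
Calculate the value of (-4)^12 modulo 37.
Using repeated squaring. (-4) ≡ 33 (mod 37). 12 = 8 + 4 (binary 1100). Repeated squaring mod 37: 33^1 ≡ 33; 33^2 ≡ 33² = 1089 ≡ 16; 33^4 ≡ 16² = 256 ≡ 34; 33^8 ≡ 34² = 1156 ≡ 9. Multiply: (-4)^12 ≡ 33^8 × 33^4 ≡ 9 × 34 (mod 37): 9 × 34 = 306 ≡ 10. So (-4)^12 ≡ 10 (mod 37).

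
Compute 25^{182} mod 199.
5

Using successive squaring:
Binary expansion of 182: 10110110
Powers of 25 mod 199 (each is the square of the previous):
  25^1 ≡ 25 (mod 199)
  25^2 ≡ 25² = 625 ≡ 28 (mod 199)
  25^4 ≡ 28² = 784 ≡ 187 (mod 199)
  25^8 ≡ 187² = 34969 ≡ 144 (mod 199)
  25^16 ≡ 144² = 20736 ≡ 40 (mod 199)
  25^32 ≡ 40² = 1600 ≡ 8 (mod 199)
  25^64 ≡ 8² = 64 ≡ 64 (mod 199)
  25^128 ≡ 64² = 4096 ≡ 116 (mod 199)
182 = 128 + 32 + 16 + 4 + 2, so 25^182 = 25^128 × 25^32 × 25^16 × 25^4 × 25^2 ≡ 116 × 8 × 40 × 187 × 28 (mod 199)
Multiplying step by step:
  116 × 8 = 928 ≡ 132 (mod 199)
  132 × 40 = 5280 ≡ 106 (mod 199)
  106 × 187 = 19822 ≡ 121 (mod 199)
  121 × 28 = 3388 ≡ 5 (mod 199)
Result: 25^182 ≡ 5 (mod 199)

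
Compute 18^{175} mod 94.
36

Using successive squaring:
Binary expansion of 175: 10101111
Powers of 18 mod 94 (each is the square of the previous):
  18^1 ≡ 18 (mod 94)
  18^2 ≡ 18² = 324 ≡ 42 (mod 94)
  18^4 ≡ 42² = 1764 ≡ 72 (mod 94)
  18^8 ≡ 72² = 5184 ≡ 14 (mod 94)
  18^16 ≡ 14² = 196 ≡ 8 (mod 94)
  18^32 ≡ 8² = 64 ≡ 64 (mod 94)
  18^64 ≡ 64² = 4096 ≡ 54 (mod 94)
  18^128 ≡ 54² = 2916 ≡ 2 (mod 94)
175 = 128 + 32 + 8 + 4 + 2 + 1, so 18^175 = 18^128 × 18^32 × 18^8 × 18^4 × 18^2 × 18^1 ≡ 2 × 64 × 14 × 72 × 42 × 18 (mod 94)
Multiplying step by step:
  2 × 64 = 128 ≡ 34 (mod 94)
  34 × 14 = 476 ≡ 6 (mod 94)
  6 × 72 = 432 ≡ 56 (mod 94)
  56 × 42 = 2352 ≡ 2 (mod 94)
  2 × 18 = 36 ≡ 36 (mod 94)
Result: 18^175 ≡ 36 (mod 94)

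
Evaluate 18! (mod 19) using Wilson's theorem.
By Wilson's theorem, (18)! ≡ -1 ≡ 18 (mod 19)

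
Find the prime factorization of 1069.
1069

Divide by primes starting from smallest:
1069 ÷ 1069 = 1

1069 = 1069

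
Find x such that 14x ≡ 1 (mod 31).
14^(-1) ≡ 20 (mod 31). Verification: 14 × 20 = 280 ≡ 1 (mod 31)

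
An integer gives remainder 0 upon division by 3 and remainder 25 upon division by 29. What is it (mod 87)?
M = 3 × 29 = 87. M₁ = 29, y₁ ≡ 2 (mod 3). M₂ = 3, y₂ ≡ 10 (mod 29). r = 0×29×2 + 25×3×10 ≡ 54 (mod 87). The smallest positive such number is 54.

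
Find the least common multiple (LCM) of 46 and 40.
920

First find GCD(46, 40) using the Euclidean algorithm:
46 = 1 × 40 + 6
40 = 6 × 6 + 4
6 = 1 × 4 + 2
4 = 2 × 2 + 0
GCD(46, 40) = 2

LCM formula: LCM(a, b) = (a × b) / GCD(a, b)
LCM(46, 40) = (46 × 40) / 2
LCM(46, 40) = 1840 / 2
LCM(46, 40) = 920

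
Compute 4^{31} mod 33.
4

Using successive squaring:
Binary expansion of 31: 11111
Powers of 4 mod 33 (each is the square of the previous):
  4^1 ≡ 4 (mod 33)
  4^2 ≡ 4² = 16 ≡ 16 (mod 33)
  4^4 ≡ 16² = 256 ≡ 25 (mod 33)
  4^8 ≡ 25² = 625 ≡ 31 (mod 33)
  4^16 ≡ 31² = 961 ≡ 4 (mod 33)
31 = 16 + 8 + 4 + 2 + 1, so 4^31 = 4^16 × 4^8 × 4^4 × 4^2 × 4^1 ≡ 4 × 31 × 25 × 16 × 4 (mod 33)
Multiplying step by step:
  4 × 31 = 124 ≡ 25 (mod 33)
  25 × 25 = 625 ≡ 31 (mod 33)
  31 × 16 = 496 ≡ 1 (mod 33)
  1 × 4 = 4 ≡ 4 (mod 33)
Result: 4^31 ≡ 4 (mod 33)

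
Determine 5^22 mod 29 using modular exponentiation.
Using repeated squaring. 22 = 16 + 4 + 2 (binary 10110). Repeated squaring mod 29: 5^1 ≡ 5; 5^2 ≡ 5² = 25 ≡ 25; 5^4 ≡ 25² = 625 ≡ 16; 5^8 ≡ 16² = 256 ≡ 24; 5^16 ≡ 24² = 576 ≡ 25. Multiply: 5^22 = 5^16 × 5^4 × 5^2 ≡ 25 × 16 × 25 (mod 29): 25 × 16 = 400 ≡ 23; 23 × 25 = 575 ≡ 24. So 5^22 ≡ 24 (mod 29).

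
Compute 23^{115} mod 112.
23

Using successive squaring:
Binary expansion of 115: 1110011
Powers of 23 mod 112 (each is the square of the previous):
  23^1 ≡ 23 (mod 112)
  23^2 ≡ 23² = 529 ≡ 81 (mod 112)
  23^4 ≡ 81² = 6561 ≡ 65 (mod 112)
  23^8 ≡ 65² = 4225 ≡ 81 (mod 112)
  23^16 ≡ 81² = 6561 ≡ 65 (mod 112)
  23^32 ≡ 65² = 4225 ≡ 81 (mod 112)
  23^64 ≡ 81² = 6561 ≡ 65 (mod 112)
115 = 64 + 32 + 16 + 2 + 1, so 23^115 = 23^64 × 23^32 × 23^16 × 23^2 × 23^1 ≡ 65 × 81 × 65 × 81 × 23 (mod 112)
Multiplying step by step:
  65 × 81 = 5265 ≡ 1 (mod 112)
  1 × 65 = 65 ≡ 65 (mod 112)
  65 × 81 = 5265 ≡ 1 (mod 112)
  1 × 23 = 23 ≡ 23 (mod 112)
Result: 23^115 ≡ 23 (mod 112)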